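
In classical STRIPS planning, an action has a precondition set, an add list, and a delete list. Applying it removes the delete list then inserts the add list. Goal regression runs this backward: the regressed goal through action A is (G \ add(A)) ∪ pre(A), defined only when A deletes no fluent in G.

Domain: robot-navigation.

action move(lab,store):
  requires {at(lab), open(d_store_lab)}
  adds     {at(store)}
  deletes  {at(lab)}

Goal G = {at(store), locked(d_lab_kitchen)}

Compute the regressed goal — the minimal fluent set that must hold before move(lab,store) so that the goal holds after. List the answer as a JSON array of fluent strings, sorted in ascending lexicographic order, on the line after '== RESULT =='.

Regress:
  G ∩ del = {}  (empty — regression defined)
  G \ add = {at(store), locked(d_lab_kitchen)} \ {at(store)} = {locked(d_lab_kitchen)}
  ∪ pre   = {locked(d_lab_kitchen)} ∪ {at(lab), open(d_store_lab)}
          = {at(lab), locked(d_lab_kitchen), open(d_store_lab)}

== RESULT ==
["at(lab)", "locked(d_lab_kitchen)", "open(d_store_lab)"]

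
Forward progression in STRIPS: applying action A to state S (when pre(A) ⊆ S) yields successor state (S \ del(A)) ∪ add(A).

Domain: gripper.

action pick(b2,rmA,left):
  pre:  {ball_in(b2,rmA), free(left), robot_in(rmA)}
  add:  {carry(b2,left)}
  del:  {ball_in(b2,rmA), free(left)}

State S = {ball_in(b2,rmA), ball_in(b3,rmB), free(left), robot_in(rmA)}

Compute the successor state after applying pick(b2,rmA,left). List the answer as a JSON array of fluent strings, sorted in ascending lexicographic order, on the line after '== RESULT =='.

Progress:
  pre ⊆ S: {ball_in(b2,rmA), free(left), robot_in(rmA)} ⊆ S  — applicable
  S \ del = {ball_in(b3,rmB), robot_in(rmA)}
  ∪ add   = {ball_in(b3,rmB), carry(b2,left), robot_in(rmA)}

== RESULT ==
["ball_in(b3,rmB)", "carry(b2,left)", "robot_in(rmA)"]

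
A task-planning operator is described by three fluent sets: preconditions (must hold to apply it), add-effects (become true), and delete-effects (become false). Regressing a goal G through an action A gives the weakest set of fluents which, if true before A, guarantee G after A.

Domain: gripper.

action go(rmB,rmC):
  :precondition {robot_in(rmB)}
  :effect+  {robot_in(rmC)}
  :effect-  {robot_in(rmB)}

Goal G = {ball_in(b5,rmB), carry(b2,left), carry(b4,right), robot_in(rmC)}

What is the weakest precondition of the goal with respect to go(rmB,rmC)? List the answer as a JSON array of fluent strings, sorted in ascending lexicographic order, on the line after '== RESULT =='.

Regress:
  G ∩ del = {}  (empty — regression defined)
  G \ add = {ball_in(b5,rmB), carry(b2,left), carry(b4,right), robot_in(rmC)} \ {robot_in(rmC)} = {ball_in(b5,rmB), carry(b2,left), carry(b4,right)}
  ∪ pre   = {ball_in(b5,rmB), carry(b2,left), carry(b4,right)} ∪ {robot_in(rmB)}
          = {ball_in(b5,rmB), carry(b2,left), carry(b4,right), robot_in(rmB)}

== RESULT ==
["ball_in(b5,rmB)", "carry(b2,left)", "carry(b4,right)", "robot_in(rmB)"]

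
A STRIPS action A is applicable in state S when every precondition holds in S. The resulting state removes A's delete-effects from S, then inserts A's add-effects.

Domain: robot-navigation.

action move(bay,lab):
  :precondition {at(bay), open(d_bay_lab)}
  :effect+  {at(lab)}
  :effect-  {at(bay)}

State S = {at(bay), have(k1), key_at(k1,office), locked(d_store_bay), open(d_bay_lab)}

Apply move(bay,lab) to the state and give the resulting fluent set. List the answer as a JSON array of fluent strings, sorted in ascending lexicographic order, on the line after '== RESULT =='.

Compute (S \ del) ∪ add:
  pre ⊆ S: {at(bay), open(d_bay_lab)} ⊆ S  — applicable
  S \ del = {have(k1), key_at(k1,office), locked(d_store_bay), open(d_bay_lab)}
  ∪ add   = {at(lab), have(k1), key_at(k1,office), locked(d_store_bay), open(d_bay_lab)}

== RESULT ==
["at(lab)", "have(k1)", "key_at(k1,office)", "locked(d_store_bay)", "open(d_bay_lab)"]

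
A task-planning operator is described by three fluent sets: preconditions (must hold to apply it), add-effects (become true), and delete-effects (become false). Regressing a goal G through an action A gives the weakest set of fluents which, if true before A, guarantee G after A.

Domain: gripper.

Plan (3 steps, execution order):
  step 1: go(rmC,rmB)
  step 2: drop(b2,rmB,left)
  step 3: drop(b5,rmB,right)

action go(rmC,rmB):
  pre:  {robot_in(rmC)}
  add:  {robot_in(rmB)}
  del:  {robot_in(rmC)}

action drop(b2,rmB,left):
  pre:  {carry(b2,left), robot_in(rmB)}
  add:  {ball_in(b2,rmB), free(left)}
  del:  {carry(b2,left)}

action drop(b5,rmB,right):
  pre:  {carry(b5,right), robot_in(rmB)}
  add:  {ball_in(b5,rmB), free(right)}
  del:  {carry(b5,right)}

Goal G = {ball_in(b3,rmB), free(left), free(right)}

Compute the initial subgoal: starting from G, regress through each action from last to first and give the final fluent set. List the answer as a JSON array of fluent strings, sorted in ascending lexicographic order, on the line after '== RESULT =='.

Work backward from the goal:
  through step 3 (drop(b5,rmB,right)): drop {free(right)}, keep {ball_in(b3,rmB), free(left)}, require {carry(b5,right), robot_in(rmB)}
    → {ball_in(b3,rmB), carry(b5,right), free(left), robot_in(rmB)}
  through step 2 (drop(b2,rmB,left)): drop {free(left)}, keep {ball_in(b3,rmB), carry(b5,right), robot_in(rmB)}, require {carry(b2,left), robot_in(rmB)}
    → {ball_in(b3,rmB), carry(b2,left), carry(b5,right), robot_in(rmB)}
  through step 1 (go(rmC,rmB)): drop {robot_in(rmB)}, keep {ball_in(b3,rmB), carry(b2,left), carry(b5,right)}, require {robot_in(rmC)}
    → {ball_in(b3,rmB), carry(b2,left), carry(b5,right), robot_in(rmC)}

== RESULT ==
["ball_in(b3,rmB)", "carry(b2,left)", "carry(b5,right)", "robot_in(rmC)"]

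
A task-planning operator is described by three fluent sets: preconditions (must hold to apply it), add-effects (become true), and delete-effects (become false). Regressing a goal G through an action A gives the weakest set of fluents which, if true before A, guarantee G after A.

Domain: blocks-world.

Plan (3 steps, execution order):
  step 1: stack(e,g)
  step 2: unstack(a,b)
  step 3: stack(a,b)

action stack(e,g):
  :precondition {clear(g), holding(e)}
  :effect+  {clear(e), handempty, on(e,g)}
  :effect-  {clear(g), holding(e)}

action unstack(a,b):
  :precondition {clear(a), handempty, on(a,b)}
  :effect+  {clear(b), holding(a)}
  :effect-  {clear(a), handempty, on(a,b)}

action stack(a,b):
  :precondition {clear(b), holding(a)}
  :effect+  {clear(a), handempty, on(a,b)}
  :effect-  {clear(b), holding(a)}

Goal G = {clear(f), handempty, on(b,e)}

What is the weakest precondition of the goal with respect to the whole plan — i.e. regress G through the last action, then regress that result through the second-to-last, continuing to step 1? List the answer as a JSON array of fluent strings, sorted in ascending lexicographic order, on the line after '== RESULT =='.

Work backward from the goal:
  through step 3 (stack(a,b)): drop {handempty}, keep {clear(f), on(b,e)}, require {clear(b), holding(a)}
    → {clear(b), clear(f), holding(a), on(b,e)}
  through step 2 (unstack(a,b)): drop {clear(b), holding(a)}, keep {clear(f), on(b,e)}, require {clear(a), handempty, on(a,b)}
    → {clear(a), clear(f), handempty, on(a,b), on(b,e)}
  through step 1 (stack(e,g)): drop {handempty}, keep {clear(a), clear(f), on(a,b), on(b,e)}, require {clear(g), holding(e)}
    → {clear(a), clear(f), clear(g), holding(e), on(a,b), on(b,e)}

== RESULT ==
["clear(a)", "clear(f)", "clear(g)", "holding(e)", "on(a,b)", "on(b,e)"]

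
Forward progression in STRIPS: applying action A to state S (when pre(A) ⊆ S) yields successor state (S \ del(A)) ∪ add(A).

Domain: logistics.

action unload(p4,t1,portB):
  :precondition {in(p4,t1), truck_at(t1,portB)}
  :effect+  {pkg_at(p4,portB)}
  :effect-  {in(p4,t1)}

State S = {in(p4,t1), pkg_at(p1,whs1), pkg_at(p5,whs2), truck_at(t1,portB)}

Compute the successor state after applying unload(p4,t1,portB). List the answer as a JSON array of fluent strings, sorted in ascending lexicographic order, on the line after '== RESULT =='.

Compute (S \ del) ∪ add:
  pre ⊆ S: {in(p4,t1), truck_at(t1,portB)} ⊆ S  — applicable
  S \ del = {pkg_at(p1,whs1), pkg_at(p5,whs2), truck_at(t1,portB)}
  ∪ add   = {pkg_at(p1,whs1), pkg_at(p4,portB), pkg_at(p5,whs2), truck_at(t1,portB)}

== RESULT ==
["pkg_at(p1,whs1)", "pkg_at(p4,portB)", "pkg_at(p5,whs2)", "truck_at(t1,portB)"]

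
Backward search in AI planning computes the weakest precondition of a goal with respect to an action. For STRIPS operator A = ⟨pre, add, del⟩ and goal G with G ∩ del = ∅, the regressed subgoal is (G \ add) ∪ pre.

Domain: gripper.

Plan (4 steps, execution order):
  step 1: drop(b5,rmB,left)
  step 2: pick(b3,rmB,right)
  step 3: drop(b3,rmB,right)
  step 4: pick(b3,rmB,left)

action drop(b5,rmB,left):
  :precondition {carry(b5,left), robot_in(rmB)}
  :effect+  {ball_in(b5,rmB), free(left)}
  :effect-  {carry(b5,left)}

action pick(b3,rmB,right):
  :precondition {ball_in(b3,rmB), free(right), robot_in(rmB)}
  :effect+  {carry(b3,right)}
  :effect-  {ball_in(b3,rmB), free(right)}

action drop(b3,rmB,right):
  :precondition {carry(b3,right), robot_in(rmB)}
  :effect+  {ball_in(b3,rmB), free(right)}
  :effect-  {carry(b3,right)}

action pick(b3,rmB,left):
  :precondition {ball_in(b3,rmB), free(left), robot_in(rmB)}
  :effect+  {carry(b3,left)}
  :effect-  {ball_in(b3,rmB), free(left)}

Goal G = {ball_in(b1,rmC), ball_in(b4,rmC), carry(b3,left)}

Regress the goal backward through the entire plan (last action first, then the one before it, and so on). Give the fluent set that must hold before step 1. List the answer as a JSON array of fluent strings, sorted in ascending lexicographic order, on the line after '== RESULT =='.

Regress step by step:
  through step 4 (pick(b3,rmB,left)): drop {carry(b3,left)}, keep {ball_in(b1,rmC), ball_in(b4,rmC)}, require {ball_in(b3,rmB), free(left), robot_in(rmB)}
    → {ball_in(b1,rmC), ball_in(b3,rmB), ball_in(b4,rmC), free(left), robot_in(rmB)}
  through step 3 (drop(b3,rmB,right)): drop {ball_in(b3,rmB)}, keep {ball_in(b1,rmC), ball_in(b4,rmC), free(left), robot_in(rmB)}, require {carry(b3,right), robot_in(rmB)}
    → {ball_in(b1,rmC), ball_in(b4,rmC), carry(b3,right), free(left), robot_in(rmB)}
  through step 2 (pick(b3,rmB,right)): drop {carry(b3,right)}, keep {ball_in(b1,rmC), ball_in(b4,rmC), free(left), robot_in(rmB)}, require {ball_in(b3,rmB), free(right), robot_in(rmB)}
    → {ball_in(b1,rmC), ball_in(b3,rmB), ball_in(b4,rmC), free(left), free(right), robot_in(rmB)}
  through step 1 (drop(b5,rmB,left)): drop {free(left)}, keep {ball_in(b1,rmC), ball_in(b3,rmB), ball_in(b4,rmC), free(right), robot_in(rmB)}, require {carry(b5,left), robot_in(rmB)}
    → {ball_in(b1,rmC), ball_in(b3,rmB), ball_in(b4,rmC), carry(b5,left), free(right), robot_in(rmB)}

== RESULT ==
["ball_in(b1,rmC)", "ball_in(b3,rmB)", "ball_in(b4,rmC)", "carry(b5,left)", "free(right)", "robot_in(rmB)"]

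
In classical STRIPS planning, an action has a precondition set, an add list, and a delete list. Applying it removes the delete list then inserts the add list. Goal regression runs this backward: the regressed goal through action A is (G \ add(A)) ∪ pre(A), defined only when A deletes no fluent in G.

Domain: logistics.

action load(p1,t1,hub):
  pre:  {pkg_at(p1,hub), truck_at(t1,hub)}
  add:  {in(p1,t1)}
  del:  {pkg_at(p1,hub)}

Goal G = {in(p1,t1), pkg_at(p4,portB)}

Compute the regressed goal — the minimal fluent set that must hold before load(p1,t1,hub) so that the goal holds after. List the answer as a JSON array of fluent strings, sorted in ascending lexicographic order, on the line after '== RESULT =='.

Compute (G \ add) ∪ pre:
  G ∩ del = {}  (empty — regression defined)
  G \ add = {in(p1,t1), pkg_at(p4,portB)} \ {in(p1,t1)} = {pkg_at(p4,portB)}
  ∪ pre   = {pkg_at(p4,portB)} ∪ {pkg_at(p1,hub), truck_at(t1,hub)}
          = {pkg_at(p1,hub), pkg_at(p4,portB), truck_at(t1,hub)}

== RESULT ==
["pkg_at(p1,hub)", "pkg_at(p4,portB)", "truck_at(t1,hub)"]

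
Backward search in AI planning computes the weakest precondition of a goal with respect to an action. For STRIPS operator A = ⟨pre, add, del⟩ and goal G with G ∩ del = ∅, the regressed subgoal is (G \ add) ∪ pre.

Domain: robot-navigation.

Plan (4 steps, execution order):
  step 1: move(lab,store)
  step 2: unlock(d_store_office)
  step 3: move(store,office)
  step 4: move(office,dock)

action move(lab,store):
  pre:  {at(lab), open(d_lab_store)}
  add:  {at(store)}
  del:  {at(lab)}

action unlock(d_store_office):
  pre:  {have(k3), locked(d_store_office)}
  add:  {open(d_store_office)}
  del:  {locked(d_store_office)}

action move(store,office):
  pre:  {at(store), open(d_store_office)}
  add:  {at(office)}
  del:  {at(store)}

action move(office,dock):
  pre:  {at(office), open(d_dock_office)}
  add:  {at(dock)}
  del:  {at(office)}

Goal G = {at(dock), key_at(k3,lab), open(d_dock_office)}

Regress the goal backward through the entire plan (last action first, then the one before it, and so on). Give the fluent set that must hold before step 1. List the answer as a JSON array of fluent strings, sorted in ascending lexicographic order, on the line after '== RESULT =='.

Regress step by step:
  through step 4 (move(office,dock)): drop {at(dock)}, keep {key_at(k3,lab), open(d_dock_office)}, require {at(office), open(d_dock_office)}
    → {at(office), key_at(k3,lab), open(d_dock_office)}
  through step 3 (move(store,office)): drop {at(office)}, keep {key_at(k3,lab), open(d_dock_office)}, require {at(store), open(d_store_office)}
    → {at(store), key_at(k3,lab), open(d_dock_office), open(d_store_office)}
  through step 2 (unlock(d_store_office)): drop {open(d_store_office)}, keep {at(store), key_at(k3,lab), open(d_dock_office)}, require {have(k3), locked(d_store_office)}
    → {at(store), have(k3), key_at(k3,lab), locked(d_store_office), open(d_dock_office)}
  through step 1 (move(lab,store)): drop {at(store)}, keep {have(k3), key_at(k3,lab), locked(d_store_office), open(d_dock_office)}, require {at(lab), open(d_lab_store)}
    → {at(lab), have(k3), key_at(k3,lab), locked(d_store_office), open(d_dock_office), open(d_lab_store)}

== RESULT ==
["at(lab)", "have(k3)", "key_at(k3,lab)", "locked(d_store_office)", "open(d_dock_office)", "open(d_lab_store)"]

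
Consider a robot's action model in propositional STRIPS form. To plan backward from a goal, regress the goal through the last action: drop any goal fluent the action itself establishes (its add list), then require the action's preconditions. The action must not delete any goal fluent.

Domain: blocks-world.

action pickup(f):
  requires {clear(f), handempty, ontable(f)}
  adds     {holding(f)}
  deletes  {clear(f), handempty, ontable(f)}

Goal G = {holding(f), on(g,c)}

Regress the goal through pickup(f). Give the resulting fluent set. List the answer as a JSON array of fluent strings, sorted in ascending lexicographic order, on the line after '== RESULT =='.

Regress:
  G ∩ del = {}  (empty — regression defined)
  G \ add = {holding(f), on(g,c)} \ {holding(f)} = {on(g,c)}
  ∪ pre   = {on(g,c)} ∪ {clear(f), handempty, ontable(f)}
          = {clear(f), handempty, on(g,c), ontable(f)}

== RESULT ==
["clear(f)", "handempty", "on(g,c)", "ontable(f)"]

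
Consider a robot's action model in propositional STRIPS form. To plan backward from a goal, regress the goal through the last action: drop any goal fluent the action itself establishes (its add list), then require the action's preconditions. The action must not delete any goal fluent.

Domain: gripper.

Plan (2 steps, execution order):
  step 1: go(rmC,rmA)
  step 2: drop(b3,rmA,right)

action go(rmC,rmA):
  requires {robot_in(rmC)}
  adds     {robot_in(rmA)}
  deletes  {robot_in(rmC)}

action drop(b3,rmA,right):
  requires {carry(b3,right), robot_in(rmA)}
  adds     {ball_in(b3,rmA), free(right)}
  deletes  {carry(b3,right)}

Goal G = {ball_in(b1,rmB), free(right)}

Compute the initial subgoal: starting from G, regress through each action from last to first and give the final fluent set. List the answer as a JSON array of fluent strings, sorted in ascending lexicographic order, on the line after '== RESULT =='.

Regress step by step:
  through step 2 (drop(b3,rmA,right)): drop {free(right)}, keep {ball_in(b1,rmB)}, require {carry(b3,right), robot_in(rmA)}
    → {ball_in(b1,rmB), carry(b3,right), robot_in(rmA)}
  through step 1 (go(rmC,rmA)): drop {robot_in(rmA)}, keep {ball_in(b1,rmB), carry(b3,right)}, require {robot_in(rmC)}
    → {ball_in(b1,rmB), carry(b3,right), robot_in(rmC)}

== RESULT ==
["ball_in(b1,rmB)", "carry(b3,right)", "robot_in(rmC)"]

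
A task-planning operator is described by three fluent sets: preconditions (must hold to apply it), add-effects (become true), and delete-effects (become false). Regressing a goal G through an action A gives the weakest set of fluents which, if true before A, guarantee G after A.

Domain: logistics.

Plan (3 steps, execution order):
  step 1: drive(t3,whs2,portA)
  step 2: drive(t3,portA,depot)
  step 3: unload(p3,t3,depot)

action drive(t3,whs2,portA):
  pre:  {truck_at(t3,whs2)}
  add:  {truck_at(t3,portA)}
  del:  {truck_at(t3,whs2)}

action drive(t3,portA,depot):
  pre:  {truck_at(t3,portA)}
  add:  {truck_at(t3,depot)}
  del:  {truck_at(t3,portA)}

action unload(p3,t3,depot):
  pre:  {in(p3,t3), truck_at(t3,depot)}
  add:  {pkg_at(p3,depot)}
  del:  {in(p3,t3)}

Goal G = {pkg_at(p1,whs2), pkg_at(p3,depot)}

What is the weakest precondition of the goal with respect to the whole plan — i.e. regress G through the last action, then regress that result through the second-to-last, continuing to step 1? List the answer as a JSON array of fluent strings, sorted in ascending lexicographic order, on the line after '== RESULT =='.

Regress step by step:
  through step 3 (unload(p3,t3,depot)): drop {pkg_at(p3,depot)}, keep {pkg_at(p1,whs2)}, require {in(p3,t3), truck_at(t3,depot)}
    → {in(p3,t3), pkg_at(p1,whs2), truck_at(t3,depot)}
  through step 2 (drive(t3,portA,depot)): drop {truck_at(t3,depot)}, keep {in(p3,t3), pkg_at(p1,whs2)}, require {truck_at(t3,portA)}
    → {in(p3,t3), pkg_at(p1,whs2), truck_at(t3,portA)}
  through step 1 (drive(t3,whs2,portA)): drop {truck_at(t3,portA)}, keep {in(p3,t3), pkg_at(p1,whs2)}, require {truck_at(t3,whs2)}
    → {in(p3,t3), pkg_at(p1,whs2), truck_at(t3,whs2)}

== RESULT ==
["in(p3,t3)", "pkg_at(p1,whs2)", "truck_at(t3,whs2)"]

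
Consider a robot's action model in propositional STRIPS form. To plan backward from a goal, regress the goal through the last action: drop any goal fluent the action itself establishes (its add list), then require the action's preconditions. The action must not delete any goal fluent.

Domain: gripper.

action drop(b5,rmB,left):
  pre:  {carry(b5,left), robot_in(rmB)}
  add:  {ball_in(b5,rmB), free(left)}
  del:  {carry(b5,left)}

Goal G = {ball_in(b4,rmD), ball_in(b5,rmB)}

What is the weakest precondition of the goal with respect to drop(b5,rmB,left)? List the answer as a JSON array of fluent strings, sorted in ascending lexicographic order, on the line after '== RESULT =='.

Compute (G \ add) ∪ pre:
  G ∩ del = {}  (empty — regression defined)
  G \ add = {ball_in(b4,rmD), ball_in(b5,rmB)} \ {ball_in(b5,rmB), free(left)} = {ball_in(b4,rmD)}
  ∪ pre   = {ball_in(b4,rmD)} ∪ {carry(b5,left), robot_in(rmB)}
          = {ball_in(b4,rmD), carry(b5,left), robot_in(rmB)}

== RESULT ==
["ball_in(b4,rmD)", "carry(b5,left)", "robot_in(rmB)"]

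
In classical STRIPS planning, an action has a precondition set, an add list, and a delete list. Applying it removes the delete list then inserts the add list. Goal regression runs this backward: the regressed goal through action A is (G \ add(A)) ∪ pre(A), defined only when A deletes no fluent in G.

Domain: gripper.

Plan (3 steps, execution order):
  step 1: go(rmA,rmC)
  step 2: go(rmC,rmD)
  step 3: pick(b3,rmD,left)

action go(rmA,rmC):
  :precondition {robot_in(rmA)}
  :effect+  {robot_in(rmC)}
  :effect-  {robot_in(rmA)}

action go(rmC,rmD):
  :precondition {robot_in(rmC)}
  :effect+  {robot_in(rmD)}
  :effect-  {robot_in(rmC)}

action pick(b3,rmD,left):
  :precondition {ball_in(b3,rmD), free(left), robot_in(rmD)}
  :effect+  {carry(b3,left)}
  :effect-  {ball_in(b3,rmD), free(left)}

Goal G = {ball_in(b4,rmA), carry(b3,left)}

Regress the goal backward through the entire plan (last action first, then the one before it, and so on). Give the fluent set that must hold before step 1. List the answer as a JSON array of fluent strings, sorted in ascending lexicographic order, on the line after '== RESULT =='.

Regress step by step:
  through step 3 (pick(b3,rmD,left)): drop {carry(b3,left)}, keep {ball_in(b4,rmA)}, require {ball_in(b3,rmD), free(left), robot_in(rmD)}
    → {ball_in(b3,rmD), ball_in(b4,rmA), free(left), robot_in(rmD)}
  through step 2 (go(rmC,rmD)): drop {robot_in(rmD)}, keep {ball_in(b3,rmD), ball_in(b4,rmA), free(left)}, require {robot_in(rmC)}
    → {ball_in(b3,rmD), ball_in(b4,rmA), free(left), robot_in(rmC)}
  through step 1 (go(rmA,rmC)): drop {robot_in(rmC)}, keep {ball_in(b3,rmD), ball_in(b4,rmA), free(left)}, require {robot_in(rmA)}
    → {ball_in(b3,rmD), ball_in(b4,rmA), free(left), robot_in(rmA)}

== RESULT ==
["ball_in(b3,rmD)", "ball_in(b4,rmA)", "free(left)", "robot_in(rmA)"]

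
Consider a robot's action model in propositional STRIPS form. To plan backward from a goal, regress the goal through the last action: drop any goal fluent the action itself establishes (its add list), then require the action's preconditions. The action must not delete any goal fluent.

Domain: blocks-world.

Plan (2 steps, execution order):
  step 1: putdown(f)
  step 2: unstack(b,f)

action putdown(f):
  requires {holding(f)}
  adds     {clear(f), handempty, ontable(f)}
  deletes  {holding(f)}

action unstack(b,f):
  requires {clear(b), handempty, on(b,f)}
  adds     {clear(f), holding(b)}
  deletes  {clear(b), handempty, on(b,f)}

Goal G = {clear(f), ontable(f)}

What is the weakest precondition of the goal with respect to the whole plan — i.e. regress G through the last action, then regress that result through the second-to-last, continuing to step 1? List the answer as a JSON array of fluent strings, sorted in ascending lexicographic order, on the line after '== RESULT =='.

Work backward from the goal:
  through step 2 (unstack(b,f)): drop {clear(f)}, keep {ontable(f)}, require {clear(b), handempty, on(b,f)}
    → {clear(b), handempty, on(b,f), ontable(f)}
  through step 1 (putdown(f)): drop {handempty, ontable(f)}, keep {clear(b), on(b,f)}, require {holding(f)}
    → {clear(b), holding(f), on(b,f)}

== RESULT ==
["clear(b)", "holding(f)", "on(b,f)"]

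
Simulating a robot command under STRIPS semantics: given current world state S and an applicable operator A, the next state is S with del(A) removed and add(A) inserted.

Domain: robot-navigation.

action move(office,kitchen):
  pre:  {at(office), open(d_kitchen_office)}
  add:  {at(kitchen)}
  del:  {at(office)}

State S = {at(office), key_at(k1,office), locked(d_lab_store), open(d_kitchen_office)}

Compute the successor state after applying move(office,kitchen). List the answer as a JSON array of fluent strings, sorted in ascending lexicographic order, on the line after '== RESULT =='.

Compute (S \ del) ∪ add:
  pre ⊆ S: {at(office), open(d_kitchen_office)} ⊆ S  — applicable
  S \ del = {key_at(k1,office), locked(d_lab_store), open(d_kitchen_office)}
  ∪ add   = {at(kitchen), key_at(k1,office), locked(d_lab_store), open(d_kitchen_office)}

== RESULT ==
["at(kitchen)", "key_at(k1,office)", "locked(d_lab_store)", "open(d_kitchen_office)"]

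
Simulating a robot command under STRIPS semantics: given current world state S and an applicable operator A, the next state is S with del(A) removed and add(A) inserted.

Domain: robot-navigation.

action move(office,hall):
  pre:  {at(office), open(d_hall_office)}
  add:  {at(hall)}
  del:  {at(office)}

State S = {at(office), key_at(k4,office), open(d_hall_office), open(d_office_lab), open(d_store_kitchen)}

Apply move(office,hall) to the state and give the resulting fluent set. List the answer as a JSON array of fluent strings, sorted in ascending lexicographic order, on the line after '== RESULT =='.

Compute (S \ del) ∪ add:
  pre ⊆ S: {at(office), open(d_hall_office)} ⊆ S  — applicable
  S \ del = {key_at(k4,office), open(d_hall_office), open(d_office_lab), open(d_store_kitchen)}
  ∪ add   = {at(hall), key_at(k4,office), open(d_hall_office), open(d_office_lab), open(d_store_kitchen)}

== RESULT ==
["at(hall)", "key_at(k4,office)", "open(d_hall_office)", "open(d_office_lab)", "open(d_store_kitchen)"]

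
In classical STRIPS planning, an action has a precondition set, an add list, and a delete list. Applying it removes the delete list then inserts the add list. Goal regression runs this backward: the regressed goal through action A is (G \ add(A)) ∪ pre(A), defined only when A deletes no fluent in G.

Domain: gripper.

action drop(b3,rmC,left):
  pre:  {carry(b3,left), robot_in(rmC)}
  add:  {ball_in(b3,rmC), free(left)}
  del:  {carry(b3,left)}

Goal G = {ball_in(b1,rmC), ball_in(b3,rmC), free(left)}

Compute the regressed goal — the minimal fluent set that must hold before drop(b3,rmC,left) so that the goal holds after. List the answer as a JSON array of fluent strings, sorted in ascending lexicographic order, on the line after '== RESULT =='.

Regress:
  G ∩ del = {}  (empty — regression defined)
  G \ add = {ball_in(b1,rmC), ball_in(b3,rmC), free(left)} \ {ball_in(b3,rmC), free(left)} = {ball_in(b1,rmC)}
  ∪ pre   = {ball_in(b1,rmC)} ∪ {carry(b3,left), robot_in(rmC)}
          = {ball_in(b1,rmC), carry(b3,left), robot_in(rmC)}

== RESULT ==
["ball_in(b1,rmC)", "carry(b3,left)", "robot_in(rmC)"]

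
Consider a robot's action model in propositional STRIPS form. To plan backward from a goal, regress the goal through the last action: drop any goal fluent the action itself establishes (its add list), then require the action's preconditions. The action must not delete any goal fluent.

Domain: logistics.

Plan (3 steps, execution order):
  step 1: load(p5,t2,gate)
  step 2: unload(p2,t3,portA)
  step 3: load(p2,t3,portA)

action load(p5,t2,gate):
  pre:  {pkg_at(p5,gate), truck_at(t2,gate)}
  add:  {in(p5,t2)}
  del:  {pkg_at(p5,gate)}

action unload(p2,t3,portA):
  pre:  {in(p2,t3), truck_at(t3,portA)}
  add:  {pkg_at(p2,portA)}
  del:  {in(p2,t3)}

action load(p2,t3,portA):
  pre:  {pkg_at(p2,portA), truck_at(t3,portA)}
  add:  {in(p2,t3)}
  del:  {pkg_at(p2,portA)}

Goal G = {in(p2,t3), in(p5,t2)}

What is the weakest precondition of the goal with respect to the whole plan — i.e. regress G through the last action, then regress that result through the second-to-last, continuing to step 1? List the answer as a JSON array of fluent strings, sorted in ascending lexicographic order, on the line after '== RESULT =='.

Regress step by step:
  through step 3 (load(p2,t3,portA)): drop {in(p2,t3)}, keep {in(p5,t2)}, require {pkg_at(p2,portA), truck_at(t3,portA)}
    → {in(p5,t2), pkg_at(p2,portA), truck_at(t3,portA)}
  through step 2 (unload(p2,t3,portA)): drop {pkg_at(p2,portA)}, keep {in(p5,t2), truck_at(t3,portA)}, require {in(p2,t3), truck_at(t3,portA)}
    → {in(p2,t3), in(p5,t2), truck_at(t3,portA)}
  through step 1 (load(p5,t2,gate)): drop {in(p5,t2)}, keep {in(p2,t3), truck_at(t3,portA)}, require {pkg_at(p5,gate), truck_at(t2,gate)}
    → {in(p2,t3), pkg_at(p5,gate), truck_at(t2,gate), truck_at(t3,portA)}

== RESULT ==
["in(p2,t3)", "pkg_at(p5,gate)", "truck_at(t2,gate)", "truck_at(t3,portA)"]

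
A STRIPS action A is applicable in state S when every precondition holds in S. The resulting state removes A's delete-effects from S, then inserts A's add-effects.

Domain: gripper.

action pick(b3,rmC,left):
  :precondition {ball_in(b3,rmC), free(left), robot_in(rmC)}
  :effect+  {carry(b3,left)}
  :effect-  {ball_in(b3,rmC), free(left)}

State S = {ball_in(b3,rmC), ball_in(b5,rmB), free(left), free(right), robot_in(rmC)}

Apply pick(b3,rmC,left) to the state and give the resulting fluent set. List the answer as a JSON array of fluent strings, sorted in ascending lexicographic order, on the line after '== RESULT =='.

Progress:
  pre ⊆ S: {ball_in(b3,rmC), free(left), robot_in(rmC)} ⊆ S  — applicable
  S \ del = {ball_in(b5,rmB), free(right), robot_in(rmC)}
  ∪ add   = {ball_in(b5,rmB), carry(b3,left), free(right), robot_in(rmC)}

== RESULT ==
["ball_in(b5,rmB)", "carry(b3,left)", "free(right)", "robot_in(rmC)"]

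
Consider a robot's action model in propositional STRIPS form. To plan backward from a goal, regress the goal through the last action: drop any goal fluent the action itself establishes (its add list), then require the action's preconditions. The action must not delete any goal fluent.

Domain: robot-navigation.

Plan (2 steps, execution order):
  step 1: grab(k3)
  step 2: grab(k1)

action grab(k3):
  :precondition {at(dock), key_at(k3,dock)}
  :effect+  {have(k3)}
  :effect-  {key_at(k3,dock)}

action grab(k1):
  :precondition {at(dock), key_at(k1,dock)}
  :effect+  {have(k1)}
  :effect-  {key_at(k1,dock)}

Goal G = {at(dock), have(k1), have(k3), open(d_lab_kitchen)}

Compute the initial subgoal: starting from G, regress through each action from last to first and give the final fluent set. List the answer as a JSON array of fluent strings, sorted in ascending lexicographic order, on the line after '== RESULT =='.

Work backward from the goal:
  through step 2 (grab(k1)): drop {have(k1)}, keep {at(dock), have(k3), open(d_lab_kitchen)}, require {at(dock), key_at(k1,dock)}
    → {at(dock), have(k3), key_at(k1,dock), open(d_lab_kitchen)}
  through step 1 (grab(k3)): drop {have(k3)}, keep {at(dock), key_at(k1,dock), open(d_lab_kitchen)}, require {at(dock), key_at(k3,dock)}
    → {at(dock), key_at(k1,dock), key_at(k3,dock), open(d_lab_kitchen)}

== RESULT ==
["at(dock)", "key_at(k1,dock)", "key_at(k3,dock)", "open(d_lab_kitchen)"]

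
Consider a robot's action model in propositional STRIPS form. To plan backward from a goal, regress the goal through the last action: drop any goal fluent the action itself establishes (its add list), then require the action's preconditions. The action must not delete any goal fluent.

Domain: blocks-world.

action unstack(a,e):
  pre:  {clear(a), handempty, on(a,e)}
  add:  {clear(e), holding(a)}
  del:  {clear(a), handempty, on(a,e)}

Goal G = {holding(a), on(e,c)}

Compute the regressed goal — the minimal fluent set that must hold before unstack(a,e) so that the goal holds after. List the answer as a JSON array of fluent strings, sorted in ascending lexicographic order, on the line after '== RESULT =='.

Regress:
  G ∩ del = {}  (empty — regression defined)
  G \ add = {holding(a), on(e,c)} \ {clear(e), holding(a)} = {on(e,c)}
  ∪ pre   = {on(e,c)} ∪ {clear(a), handempty, on(a,e)}
          = {clear(a), handempty, on(a,e), on(e,c)}

== RESULT ==
["clear(a)", "handempty", "on(a,e)", "on(e,c)"]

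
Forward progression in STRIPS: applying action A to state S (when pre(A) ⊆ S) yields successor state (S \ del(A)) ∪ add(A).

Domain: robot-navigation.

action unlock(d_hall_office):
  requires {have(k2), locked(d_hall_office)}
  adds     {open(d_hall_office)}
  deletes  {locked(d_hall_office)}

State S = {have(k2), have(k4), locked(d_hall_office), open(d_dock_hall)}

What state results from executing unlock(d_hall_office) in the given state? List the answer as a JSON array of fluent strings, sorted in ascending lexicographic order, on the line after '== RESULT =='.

Progress:
  pre ⊆ S: {have(k2), locked(d_hall_office)} ⊆ S  — applicable
  S \ del = {have(k2), have(k4), open(d_dock_hall)}
  ∪ add   = {have(k2), have(k4), open(d_dock_hall), open(d_hall_office)}

== RESULT ==
["have(k2)", "have(k4)", "open(d_dock_hall)", "open(d_hall_office)"]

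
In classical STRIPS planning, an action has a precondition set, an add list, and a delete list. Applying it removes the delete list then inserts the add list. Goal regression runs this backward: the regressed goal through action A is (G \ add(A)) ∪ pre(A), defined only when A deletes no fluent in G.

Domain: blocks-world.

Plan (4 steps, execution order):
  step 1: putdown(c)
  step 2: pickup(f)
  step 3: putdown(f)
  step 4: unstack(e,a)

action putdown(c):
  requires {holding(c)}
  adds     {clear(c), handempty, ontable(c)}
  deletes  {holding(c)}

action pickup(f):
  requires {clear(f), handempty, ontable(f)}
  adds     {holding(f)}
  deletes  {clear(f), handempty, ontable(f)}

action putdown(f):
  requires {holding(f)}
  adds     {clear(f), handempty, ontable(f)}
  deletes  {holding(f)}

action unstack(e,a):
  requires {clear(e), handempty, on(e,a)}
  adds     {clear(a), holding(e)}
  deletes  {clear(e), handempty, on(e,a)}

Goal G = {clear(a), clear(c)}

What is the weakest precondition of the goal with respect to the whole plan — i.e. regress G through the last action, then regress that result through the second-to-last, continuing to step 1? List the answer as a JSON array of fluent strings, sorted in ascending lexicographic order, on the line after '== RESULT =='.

Work backward from the goal:
  through step 4 (unstack(e,a)): drop {clear(a)}, keep {clear(c)}, require {clear(e), handempty, on(e,a)}
    → {clear(c), clear(e), handempty, on(e,a)}
  through step 3 (putdown(f)): drop {handempty}, keep {clear(c), clear(e), on(e,a)}, require {holding(f)}
    → {clear(c), clear(e), holding(f), on(e,a)}
  through step 2 (pickup(f)): drop {holding(f)}, keep {clear(c), clear(e), on(e,a)}, require {clear(f), handempty, ontable(f)}
    → {clear(c), clear(e), clear(f), handempty, on(e,a), ontable(f)}
  through step 1 (putdown(c)): drop {clear(c), handempty}, keep {clear(e), clear(f), on(e,a), ontable(f)}, require {holding(c)}
    → {clear(e), clear(f), holding(c), on(e,a), ontable(f)}

== RESULT ==
["clear(e)", "clear(f)", "holding(c)", "on(e,a)", "ontable(f)"]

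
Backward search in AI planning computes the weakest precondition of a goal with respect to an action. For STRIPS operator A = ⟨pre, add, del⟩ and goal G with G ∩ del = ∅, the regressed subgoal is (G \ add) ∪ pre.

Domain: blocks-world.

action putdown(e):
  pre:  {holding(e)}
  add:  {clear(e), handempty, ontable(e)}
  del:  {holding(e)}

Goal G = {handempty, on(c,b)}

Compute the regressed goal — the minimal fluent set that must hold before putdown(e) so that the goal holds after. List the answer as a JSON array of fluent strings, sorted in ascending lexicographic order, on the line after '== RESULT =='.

Regress:
  G ∩ del = {}  (empty — regression defined)
  G \ add = {handempty, on(c,b)} \ {clear(e), handempty, ontable(e)} = {on(c,b)}
  ∪ pre   = {on(c,b)} ∪ {holding(e)}
          = {holding(e), on(c,b)}

== RESULT ==
["holding(e)", "on(c,b)"]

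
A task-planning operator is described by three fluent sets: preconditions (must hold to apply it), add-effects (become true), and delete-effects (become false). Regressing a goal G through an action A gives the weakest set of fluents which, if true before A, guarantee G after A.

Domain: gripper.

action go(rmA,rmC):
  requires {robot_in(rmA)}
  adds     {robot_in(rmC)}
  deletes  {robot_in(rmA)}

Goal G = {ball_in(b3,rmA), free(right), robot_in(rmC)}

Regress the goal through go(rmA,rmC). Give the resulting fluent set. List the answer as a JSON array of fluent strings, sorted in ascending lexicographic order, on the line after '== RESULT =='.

Regress:
  G ∩ del = {}  (empty — regression defined)
  G \ add = {ball_in(b3,rmA), free(right), robot_in(rmC)} \ {robot_in(rmC)} = {ball_in(b3,rmA), free(right)}
  ∪ pre   = {ball_in(b3,rmA), free(right)} ∪ {robot_in(rmA)}
          = {ball_in(b3,rmA), free(right), robot_in(rmA)}

== RESULT ==
["ball_in(b3,rmA)", "free(right)", "robot_in(rmA)"]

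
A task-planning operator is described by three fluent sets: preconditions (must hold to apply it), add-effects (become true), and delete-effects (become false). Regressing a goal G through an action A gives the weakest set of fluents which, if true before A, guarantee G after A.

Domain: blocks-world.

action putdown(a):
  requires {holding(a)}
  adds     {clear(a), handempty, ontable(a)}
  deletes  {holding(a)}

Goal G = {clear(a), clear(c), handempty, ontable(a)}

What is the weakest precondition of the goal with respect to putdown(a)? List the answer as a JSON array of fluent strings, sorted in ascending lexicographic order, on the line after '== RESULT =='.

Regress:
  G ∩ del = {}  (empty — regression defined)
  G \ add = {clear(a), clear(c), handempty, ontable(a)} \ {clear(a), handempty, ontable(a)} = {clear(c)}
  ∪ pre   = {clear(c)} ∪ {holding(a)}
          = {clear(c), holding(a)}

== RESULT ==
["clear(c)", "holding(a)"]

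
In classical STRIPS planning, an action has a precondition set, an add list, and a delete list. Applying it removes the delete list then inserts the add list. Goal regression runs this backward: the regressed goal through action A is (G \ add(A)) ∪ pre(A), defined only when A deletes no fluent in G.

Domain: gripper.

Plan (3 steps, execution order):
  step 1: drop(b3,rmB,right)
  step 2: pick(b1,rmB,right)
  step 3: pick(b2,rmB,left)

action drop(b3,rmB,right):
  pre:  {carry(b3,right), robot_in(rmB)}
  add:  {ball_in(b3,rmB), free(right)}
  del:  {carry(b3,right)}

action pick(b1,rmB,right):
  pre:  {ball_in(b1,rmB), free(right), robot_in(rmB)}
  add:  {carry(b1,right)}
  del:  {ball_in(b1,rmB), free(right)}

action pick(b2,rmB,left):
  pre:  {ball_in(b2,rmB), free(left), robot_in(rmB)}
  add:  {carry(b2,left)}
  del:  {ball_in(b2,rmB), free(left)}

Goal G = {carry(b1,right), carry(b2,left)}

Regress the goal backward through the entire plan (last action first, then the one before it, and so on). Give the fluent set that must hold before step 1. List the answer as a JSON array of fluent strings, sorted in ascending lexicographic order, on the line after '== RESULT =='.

Work backward from the goal:
  through step 3 (pick(b2,rmB,left)): drop {carry(b2,left)}, keep {carry(b1,right)}, require {ball_in(b2,rmB), free(left), robot_in(rmB)}
    → {ball_in(b2,rmB), carry(b1,right), free(left), robot_in(rmB)}
  through step 2 (pick(b1,rmB,right)): drop {carry(b1,right)}, keep {ball_in(b2,rmB), free(left), robot_in(rmB)}, require {ball_in(b1,rmB), free(right), robot_in(rmB)}
    → {ball_in(b1,rmB), ball_in(b2,rmB), free(left), free(right), robot_in(rmB)}
  through step 1 (drop(b3,rmB,right)): drop {free(right)}, keep {ball_in(b1,rmB), ball_in(b2,rmB), free(left), robot_in(rmB)}, require {carry(b3,right), robot_in(rmB)}
    → {ball_in(b1,rmB), ball_in(b2,rmB), carry(b3,right), free(left), robot_in(rmB)}

== RESULT ==
["ball_in(b1,rmB)", "ball_in(b2,rmB)", "carry(b3,right)", "free(left)", "robot_in(rmB)"]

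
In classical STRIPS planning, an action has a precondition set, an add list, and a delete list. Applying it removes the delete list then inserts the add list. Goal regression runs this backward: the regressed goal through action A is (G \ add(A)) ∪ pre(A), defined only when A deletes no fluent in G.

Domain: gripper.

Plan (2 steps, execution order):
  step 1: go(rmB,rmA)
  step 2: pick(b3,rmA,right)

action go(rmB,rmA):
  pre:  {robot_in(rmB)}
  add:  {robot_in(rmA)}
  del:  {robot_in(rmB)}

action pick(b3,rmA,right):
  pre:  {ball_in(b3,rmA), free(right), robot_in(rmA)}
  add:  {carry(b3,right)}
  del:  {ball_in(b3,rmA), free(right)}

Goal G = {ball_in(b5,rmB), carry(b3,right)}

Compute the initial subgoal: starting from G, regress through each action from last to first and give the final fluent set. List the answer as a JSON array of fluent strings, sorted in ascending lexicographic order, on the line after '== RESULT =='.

Regress step by step:
  through step 2 (pick(b3,rmA,right)): drop {carry(b3,right)}, keep {ball_in(b5,rmB)}, require {ball_in(b3,rmA), free(right), robot_in(rmA)}
    → {ball_in(b3,rmA), ball_in(b5,rmB), free(right), robot_in(rmA)}
  through step 1 (go(rmB,rmA)): drop {robot_in(rmA)}, keep {ball_in(b3,rmA), ball_in(b5,rmB), free(right)}, require {robot_in(rmB)}
    → {ball_in(b3,rmA), ball_in(b5,rmB), free(right), robot_in(rmB)}

== RESULT ==
["ball_in(b3,rmA)", "ball_in(b5,rmB)", "free(right)", "robot_in(rmB)"]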